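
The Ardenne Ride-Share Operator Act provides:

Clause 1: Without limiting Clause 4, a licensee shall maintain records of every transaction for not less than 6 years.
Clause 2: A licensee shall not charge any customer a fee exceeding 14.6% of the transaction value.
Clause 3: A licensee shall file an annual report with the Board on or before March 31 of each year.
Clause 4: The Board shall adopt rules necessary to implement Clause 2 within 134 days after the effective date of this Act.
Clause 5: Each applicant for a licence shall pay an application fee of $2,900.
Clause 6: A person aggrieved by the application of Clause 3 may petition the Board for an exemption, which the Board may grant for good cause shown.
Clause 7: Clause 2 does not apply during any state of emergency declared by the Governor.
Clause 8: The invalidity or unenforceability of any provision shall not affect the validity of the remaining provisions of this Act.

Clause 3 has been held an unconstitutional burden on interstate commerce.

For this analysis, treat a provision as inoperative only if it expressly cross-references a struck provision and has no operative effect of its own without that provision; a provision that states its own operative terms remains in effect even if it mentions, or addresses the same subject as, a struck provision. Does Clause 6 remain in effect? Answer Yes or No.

No

Clause 3 is struck. Clause 6 has no operative effect of its own apart from Clause 3 and is therefore inoperative. Clause 8 is a severability clause and preserves every provision that can still be given independent effect. The provisions still in force are Clause 1, Clause 2, Clause 4, Clause 5, Clause 7, and Clause 8. Clause 6 is among the inoperative provisions, so the answer is no.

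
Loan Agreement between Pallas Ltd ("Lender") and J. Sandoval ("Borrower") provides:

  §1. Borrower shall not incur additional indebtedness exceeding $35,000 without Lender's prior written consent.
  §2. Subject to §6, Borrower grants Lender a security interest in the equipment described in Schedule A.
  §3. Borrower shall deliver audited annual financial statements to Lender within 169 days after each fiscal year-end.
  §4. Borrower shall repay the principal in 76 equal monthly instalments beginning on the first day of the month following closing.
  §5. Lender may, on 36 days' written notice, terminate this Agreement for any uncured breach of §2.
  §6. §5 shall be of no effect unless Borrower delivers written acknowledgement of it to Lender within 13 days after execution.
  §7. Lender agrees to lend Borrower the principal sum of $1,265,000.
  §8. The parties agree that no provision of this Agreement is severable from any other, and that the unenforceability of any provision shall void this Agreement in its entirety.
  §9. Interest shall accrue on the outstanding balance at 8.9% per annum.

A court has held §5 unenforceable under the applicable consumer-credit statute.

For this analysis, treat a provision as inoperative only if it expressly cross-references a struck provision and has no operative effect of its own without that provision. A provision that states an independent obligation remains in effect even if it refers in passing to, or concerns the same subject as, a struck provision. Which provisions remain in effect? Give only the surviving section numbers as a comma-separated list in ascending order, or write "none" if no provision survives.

none

§5 is struck. The only function of §6 is the acknowledgement condition for §5, so it cannot stand once §5 is removed. §8 provides that the Agreement is not severable, so the invalidity of any one provision voids the entire Agreement. No provision of the Agreement survives.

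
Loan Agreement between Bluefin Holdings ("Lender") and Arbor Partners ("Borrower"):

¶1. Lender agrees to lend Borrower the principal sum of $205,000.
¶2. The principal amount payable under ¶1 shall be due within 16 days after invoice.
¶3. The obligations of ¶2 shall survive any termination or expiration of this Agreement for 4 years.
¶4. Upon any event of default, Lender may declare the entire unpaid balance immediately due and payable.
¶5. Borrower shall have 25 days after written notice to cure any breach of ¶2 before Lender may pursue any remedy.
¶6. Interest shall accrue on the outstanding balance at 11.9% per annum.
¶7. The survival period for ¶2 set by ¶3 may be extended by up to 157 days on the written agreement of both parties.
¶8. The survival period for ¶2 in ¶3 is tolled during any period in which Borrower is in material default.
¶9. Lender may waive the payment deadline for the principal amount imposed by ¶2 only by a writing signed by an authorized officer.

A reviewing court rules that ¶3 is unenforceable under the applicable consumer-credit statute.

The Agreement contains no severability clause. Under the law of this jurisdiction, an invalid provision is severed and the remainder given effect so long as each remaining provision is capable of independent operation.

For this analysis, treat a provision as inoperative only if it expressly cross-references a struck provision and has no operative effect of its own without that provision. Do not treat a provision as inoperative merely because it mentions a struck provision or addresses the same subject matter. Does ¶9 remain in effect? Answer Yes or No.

Yes

¶3 is struck. The whole of ¶7 is the extension of the survival period for ¶2, defined by reference to ¶3, so ¶7 cannot stand once ¶3 is removed. The whole of ¶8 is the tolling of the survival period for ¶2, defined by reference to ¶3, so ¶8 cannot stand once ¶3 is removed. Under the stated default rule, only provisions that cannot operate independently fall away; the rest are enforced. That leaves ¶1, ¶2, ¶4, ¶5, ¶6, and ¶9 in effect. ¶9 is among the surviving provisions, so the answer is yes.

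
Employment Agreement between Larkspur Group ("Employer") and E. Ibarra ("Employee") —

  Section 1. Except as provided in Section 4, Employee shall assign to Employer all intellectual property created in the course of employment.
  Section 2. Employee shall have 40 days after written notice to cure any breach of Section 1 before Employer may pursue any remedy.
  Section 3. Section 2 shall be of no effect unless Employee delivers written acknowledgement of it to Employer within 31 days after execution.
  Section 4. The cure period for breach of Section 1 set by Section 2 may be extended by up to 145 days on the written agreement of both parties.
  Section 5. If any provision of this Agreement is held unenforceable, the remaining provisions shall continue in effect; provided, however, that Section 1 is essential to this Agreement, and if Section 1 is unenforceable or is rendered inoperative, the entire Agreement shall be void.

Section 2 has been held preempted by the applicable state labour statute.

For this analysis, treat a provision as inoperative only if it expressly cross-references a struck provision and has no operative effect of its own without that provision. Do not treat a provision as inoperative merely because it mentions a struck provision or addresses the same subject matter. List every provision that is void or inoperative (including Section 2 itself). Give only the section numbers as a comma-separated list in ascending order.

2, 3, 4

Section 2 is struck. The only function of Section 3 is the acknowledgement condition for Section 2, so it cannot stand once Section 2 is removed. Section 4 has no operative effect of its own apart from Section 2 and is therefore inoperative. Section 1 mentions Section 4 but its own obligation stands independently of Section 4, so Section 1 is not affected. Section 5 makes Section 1 an essential term, but Section 1 is unaffected, so the severability proviso in Section 5 preserves the remaining provisions. Section 1 and Section 5 remain in effect.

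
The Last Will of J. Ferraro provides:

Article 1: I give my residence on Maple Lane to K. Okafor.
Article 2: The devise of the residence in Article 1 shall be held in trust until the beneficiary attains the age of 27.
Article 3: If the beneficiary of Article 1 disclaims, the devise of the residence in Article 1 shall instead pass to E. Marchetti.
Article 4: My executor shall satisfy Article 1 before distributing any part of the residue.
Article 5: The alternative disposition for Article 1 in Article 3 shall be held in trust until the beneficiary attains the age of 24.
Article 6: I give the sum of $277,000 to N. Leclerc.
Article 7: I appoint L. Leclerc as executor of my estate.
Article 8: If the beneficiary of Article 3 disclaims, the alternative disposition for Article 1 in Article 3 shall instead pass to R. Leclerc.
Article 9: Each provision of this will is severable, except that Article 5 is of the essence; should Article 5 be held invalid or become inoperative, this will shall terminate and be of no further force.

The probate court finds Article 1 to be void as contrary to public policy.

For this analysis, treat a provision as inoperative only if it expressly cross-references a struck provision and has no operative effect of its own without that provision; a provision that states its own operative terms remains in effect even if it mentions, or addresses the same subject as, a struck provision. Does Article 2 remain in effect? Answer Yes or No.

No

Article 1 is struck. The only function of Article 2 is the trust for Article 1, so it cannot stand once Article 1 is removed. The only function of Article 3 is the alternative disposition for Article 1, so it cannot stand once Article 1 is removed. Article 4 operates only by reference to Article 1, so it falls with Article 1. Article 5 has no operative effect of its own apart from Article 3 and is therefore inoperative. The only function of Article 8 is the alternative disposition for Article 3, so it cannot stand once Article 3 is removed. Article 9 makes Article 5 an essential term, and Article 5 has been rendered inoperative by the cascade; under Article 9, the entire will is therefore void. No provision of the will survives. Article 2 is among the inoperative provisions, so the answer is no.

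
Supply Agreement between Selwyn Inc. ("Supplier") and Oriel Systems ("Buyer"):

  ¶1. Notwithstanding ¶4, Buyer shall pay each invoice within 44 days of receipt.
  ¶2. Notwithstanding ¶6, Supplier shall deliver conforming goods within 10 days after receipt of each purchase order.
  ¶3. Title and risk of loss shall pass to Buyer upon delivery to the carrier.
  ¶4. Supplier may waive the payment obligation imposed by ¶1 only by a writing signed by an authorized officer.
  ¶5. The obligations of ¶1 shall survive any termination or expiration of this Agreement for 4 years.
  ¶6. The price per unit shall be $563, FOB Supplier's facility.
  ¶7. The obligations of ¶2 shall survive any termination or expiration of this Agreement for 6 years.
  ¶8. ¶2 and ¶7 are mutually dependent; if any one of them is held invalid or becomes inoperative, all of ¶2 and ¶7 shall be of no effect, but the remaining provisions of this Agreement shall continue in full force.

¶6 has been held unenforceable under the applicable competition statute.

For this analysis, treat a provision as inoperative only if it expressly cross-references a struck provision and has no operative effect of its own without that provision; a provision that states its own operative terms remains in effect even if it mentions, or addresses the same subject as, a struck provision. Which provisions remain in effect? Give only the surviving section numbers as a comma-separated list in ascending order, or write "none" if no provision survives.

¶6 is struck. Although ¶2 refers to ¶6, its operative terms do not depend on ¶6, so it remains in effect. No other provision's operative terms depend on ¶6. ¶8 ties ¶2 and ¶7 together, but none of those is affected here; the remaining provisions continue in force under ¶8. ¶1, ¶2, ¶3, ¶4, ¶5, ¶7, and ¶8 remain in effect.

1, 2, 3, 4, 5, 7, 8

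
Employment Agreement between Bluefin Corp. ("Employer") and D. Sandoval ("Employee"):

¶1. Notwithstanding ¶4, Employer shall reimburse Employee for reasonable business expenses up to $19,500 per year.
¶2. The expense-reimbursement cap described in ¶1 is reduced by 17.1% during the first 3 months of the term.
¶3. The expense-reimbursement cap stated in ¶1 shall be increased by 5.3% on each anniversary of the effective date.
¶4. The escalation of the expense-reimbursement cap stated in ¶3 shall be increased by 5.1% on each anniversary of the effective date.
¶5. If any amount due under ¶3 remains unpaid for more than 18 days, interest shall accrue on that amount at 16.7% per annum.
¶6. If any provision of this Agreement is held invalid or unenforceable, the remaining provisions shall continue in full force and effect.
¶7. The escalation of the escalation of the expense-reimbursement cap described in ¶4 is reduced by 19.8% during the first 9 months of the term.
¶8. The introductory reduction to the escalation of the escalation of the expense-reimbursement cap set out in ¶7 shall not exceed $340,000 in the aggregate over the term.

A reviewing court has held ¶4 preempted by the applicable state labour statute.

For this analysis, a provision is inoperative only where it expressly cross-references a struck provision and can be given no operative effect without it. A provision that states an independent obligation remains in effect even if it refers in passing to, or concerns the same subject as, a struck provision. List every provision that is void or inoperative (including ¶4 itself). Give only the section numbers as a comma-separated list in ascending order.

¶4 is struck. ¶7 does nothing except set the introductory reduction to the escalation of the escalation of the expense-reimbursement cap by reference to ¶4; with ¶4 gone it has no independent effect and is inoperative. ¶8 operates only by reference to ¶7, so it falls with ¶7. Although ¶1 refers to ¶4, its operative terms do not depend on ¶4, so it remains in effect. Under the severability clause in ¶6, the remaining provisions continue in force. The provisions still in force are ¶1, ¶2, ¶3, ¶5, and ¶6.

4, 7, 8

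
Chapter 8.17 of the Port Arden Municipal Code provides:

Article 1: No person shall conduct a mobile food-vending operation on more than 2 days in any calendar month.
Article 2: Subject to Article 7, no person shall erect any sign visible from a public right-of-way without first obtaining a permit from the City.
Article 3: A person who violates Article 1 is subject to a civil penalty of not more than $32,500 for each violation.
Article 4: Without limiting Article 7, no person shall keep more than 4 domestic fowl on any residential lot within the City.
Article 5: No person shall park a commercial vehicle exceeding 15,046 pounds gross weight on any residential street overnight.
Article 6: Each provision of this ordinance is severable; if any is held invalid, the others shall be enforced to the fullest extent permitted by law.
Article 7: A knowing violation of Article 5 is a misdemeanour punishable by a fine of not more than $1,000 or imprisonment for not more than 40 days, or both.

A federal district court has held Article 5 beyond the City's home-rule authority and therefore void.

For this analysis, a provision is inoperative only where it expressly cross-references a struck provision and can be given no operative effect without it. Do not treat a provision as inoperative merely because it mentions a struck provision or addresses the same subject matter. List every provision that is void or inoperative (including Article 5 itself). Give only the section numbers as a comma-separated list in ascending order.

Article 5 is struck. The only function of Article 7 is the criminal penalty for violating Article 5, so it cannot stand once Article 5 is removed. Although Article 2 refers to Article 7, its operative terms do not depend on Article 7, so it remains in effect. Article 4 mentions Article 7 but its own obligation stands independently of Article 7, so Article 4 is not affected. Article 6 is a severability clause and preserves every provision that can still be given independent effect. Article 1, Article 2, Article 3, Article 4, and Article 6 remain in effect.

5, 7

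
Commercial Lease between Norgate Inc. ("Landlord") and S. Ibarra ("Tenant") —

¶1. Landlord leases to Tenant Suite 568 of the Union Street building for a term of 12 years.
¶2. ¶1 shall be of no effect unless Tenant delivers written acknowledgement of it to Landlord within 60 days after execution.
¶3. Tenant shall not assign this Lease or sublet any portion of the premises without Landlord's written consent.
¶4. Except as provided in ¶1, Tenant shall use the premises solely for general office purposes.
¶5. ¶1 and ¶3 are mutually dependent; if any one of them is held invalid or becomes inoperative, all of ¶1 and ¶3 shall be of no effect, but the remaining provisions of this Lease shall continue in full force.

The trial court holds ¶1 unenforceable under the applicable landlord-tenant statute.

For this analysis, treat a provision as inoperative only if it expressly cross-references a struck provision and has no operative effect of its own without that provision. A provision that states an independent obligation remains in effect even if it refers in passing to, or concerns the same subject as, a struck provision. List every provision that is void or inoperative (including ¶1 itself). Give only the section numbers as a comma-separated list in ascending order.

1, 2, 3

¶1 is struck. ¶2 has no operative effect of its own apart from ¶1 and is therefore inoperative. ¶4 mentions ¶1 but its own obligation stands independently of ¶1, so ¶4 is not affected. ¶5 declares ¶1 and ¶3 mutually dependent; since one of them has fallen, all of them are of no effect. That brings down ¶3 as well. The remainder continues in force under ¶5. That leaves ¶4 and ¶5 in effect.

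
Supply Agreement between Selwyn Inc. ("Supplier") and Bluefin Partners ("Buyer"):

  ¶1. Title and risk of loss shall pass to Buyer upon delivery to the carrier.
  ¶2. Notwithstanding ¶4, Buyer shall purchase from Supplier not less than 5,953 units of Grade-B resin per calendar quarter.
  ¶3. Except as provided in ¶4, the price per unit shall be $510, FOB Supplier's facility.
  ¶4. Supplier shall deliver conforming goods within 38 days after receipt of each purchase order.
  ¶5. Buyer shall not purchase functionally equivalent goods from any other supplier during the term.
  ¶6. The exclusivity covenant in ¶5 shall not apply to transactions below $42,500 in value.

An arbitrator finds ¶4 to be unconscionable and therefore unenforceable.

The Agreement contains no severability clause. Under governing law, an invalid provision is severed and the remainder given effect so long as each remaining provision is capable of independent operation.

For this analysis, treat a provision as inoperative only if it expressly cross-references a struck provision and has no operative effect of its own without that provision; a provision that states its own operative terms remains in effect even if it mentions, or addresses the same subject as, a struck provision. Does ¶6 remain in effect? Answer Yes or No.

Yes

¶4 is struck. Although ¶2 refers to ¶4, its operative terms do not depend on ¶4, so it remains in effect. Although ¶3 refers to ¶4, its operative terms do not depend on ¶4, so it remains in effect. Nothing else in the Agreement is defined by reference to ¶4. With no severability clause, the stated default rule severs what cannot stand and enforces each remaining provision that can operate on its own. That leaves ¶1, ¶2, ¶3, ¶5, and ¶6 in effect. ¶6 is among the surviving provisions, so the answer is yes.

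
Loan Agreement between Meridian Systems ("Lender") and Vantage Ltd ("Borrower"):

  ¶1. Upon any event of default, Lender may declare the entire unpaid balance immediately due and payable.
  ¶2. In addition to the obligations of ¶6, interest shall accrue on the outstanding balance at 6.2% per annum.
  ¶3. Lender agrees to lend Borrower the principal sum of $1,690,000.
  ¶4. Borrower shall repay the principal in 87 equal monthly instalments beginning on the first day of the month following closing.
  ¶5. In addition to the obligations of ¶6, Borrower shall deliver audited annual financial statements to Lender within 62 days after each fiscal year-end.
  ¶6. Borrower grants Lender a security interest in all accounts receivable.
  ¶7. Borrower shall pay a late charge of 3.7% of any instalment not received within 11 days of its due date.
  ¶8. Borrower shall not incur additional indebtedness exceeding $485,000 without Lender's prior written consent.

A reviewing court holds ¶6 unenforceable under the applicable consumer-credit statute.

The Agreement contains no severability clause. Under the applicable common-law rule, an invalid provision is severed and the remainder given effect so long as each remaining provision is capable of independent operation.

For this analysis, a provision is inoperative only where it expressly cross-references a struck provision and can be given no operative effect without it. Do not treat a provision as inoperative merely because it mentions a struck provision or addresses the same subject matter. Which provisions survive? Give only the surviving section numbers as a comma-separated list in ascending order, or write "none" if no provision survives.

1, 2, 3, 4, 5, 7, 8

¶6 is struck. ¶2 mentions ¶6 but its own obligation stands independently of ¶6, so ¶2 is not affected. Although ¶5 refers to ¶6, its operative terms do not depend on ¶6, so it remains in effect. No other provision's operative terms depend on ¶6. With no severability clause, the stated default rule severs what cannot stand and enforces each remaining provision that can operate on its own. The provisions still in force are ¶1, ¶2, ¶3, ¶4, ¶5, ¶7, and ¶8.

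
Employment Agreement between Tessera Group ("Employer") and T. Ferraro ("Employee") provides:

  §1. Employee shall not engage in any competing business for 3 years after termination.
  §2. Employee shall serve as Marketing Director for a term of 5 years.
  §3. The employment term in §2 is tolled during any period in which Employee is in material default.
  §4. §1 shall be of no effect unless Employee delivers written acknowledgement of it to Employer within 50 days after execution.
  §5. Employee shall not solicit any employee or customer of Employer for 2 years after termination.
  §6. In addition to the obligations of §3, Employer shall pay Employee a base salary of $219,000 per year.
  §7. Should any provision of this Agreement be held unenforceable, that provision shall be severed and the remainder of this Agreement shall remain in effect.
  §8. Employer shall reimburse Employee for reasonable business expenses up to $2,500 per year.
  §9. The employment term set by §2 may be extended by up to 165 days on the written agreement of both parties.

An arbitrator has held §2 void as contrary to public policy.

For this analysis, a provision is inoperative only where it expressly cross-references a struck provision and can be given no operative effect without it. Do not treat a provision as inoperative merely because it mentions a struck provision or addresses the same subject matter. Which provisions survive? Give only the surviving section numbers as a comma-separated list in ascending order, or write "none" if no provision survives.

1, 4, 5, 6, 7, 8

§2 is struck. §3 operates only by reference to §2, so it falls with §2. The whole of §9 is the extension of the employment term, defined by reference to §2, so §9 cannot stand once §2 is removed. Although §6 refers to §3, its operative terms do not depend on §3, so it remains in effect. §7 is a severability clause and preserves every provision that can still be given independent effect. The provisions still in force are §1, §4, §5, §6, §7, and §8.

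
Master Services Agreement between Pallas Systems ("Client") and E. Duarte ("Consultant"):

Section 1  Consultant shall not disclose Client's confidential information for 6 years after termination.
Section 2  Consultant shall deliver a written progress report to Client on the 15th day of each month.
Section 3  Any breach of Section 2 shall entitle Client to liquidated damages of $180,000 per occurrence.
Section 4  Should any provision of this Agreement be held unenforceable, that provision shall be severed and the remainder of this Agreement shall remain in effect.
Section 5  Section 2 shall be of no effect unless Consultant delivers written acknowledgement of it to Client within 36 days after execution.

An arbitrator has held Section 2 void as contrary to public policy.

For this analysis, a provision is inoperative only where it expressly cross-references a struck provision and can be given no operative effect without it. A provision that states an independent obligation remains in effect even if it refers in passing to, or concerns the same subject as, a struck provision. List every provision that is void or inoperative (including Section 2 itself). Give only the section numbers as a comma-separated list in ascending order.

Section 2 is struck. Section 3 does nothing except set the liquidated-damages amount by reference to Section 2; with Section 2 gone it has no independent effect and is inoperative. Section 5 operates only by reference to Section 2, so it falls with Section 2. Under the severability clause in Section 4, the remaining provisions continue in force. Section 1 and Section 4 remain in effect.

2, 3, 5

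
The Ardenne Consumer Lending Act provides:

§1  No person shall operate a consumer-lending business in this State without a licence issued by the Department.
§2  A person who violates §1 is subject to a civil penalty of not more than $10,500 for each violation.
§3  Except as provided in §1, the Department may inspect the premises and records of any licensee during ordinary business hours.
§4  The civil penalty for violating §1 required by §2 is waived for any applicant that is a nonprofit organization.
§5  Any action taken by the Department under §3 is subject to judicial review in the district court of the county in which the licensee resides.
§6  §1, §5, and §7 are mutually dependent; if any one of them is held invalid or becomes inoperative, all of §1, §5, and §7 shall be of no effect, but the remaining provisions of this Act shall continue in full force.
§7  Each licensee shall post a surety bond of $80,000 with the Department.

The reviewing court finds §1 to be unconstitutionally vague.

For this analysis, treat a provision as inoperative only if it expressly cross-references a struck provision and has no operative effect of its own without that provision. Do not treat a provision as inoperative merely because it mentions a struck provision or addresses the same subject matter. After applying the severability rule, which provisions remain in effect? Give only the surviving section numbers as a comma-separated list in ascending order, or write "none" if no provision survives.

3, 6

§1 is struck. §2 operates only by reference to §1, so it falls with §1. The whole of §4 is the nonprofit waiver of the civil penalty for violating §1, defined by reference to §2, so §4 cannot stand once §2 is removed. Although §3 refers to §1, its operative terms do not depend on §1, so it remains in effect. §6 declares §1, §5, and §7 mutually dependent; since one of them has fallen, all of them are of no effect. That brings down §5 and §7 as well. The remainder continues in force under §6. The provisions still in force are §3 and §6.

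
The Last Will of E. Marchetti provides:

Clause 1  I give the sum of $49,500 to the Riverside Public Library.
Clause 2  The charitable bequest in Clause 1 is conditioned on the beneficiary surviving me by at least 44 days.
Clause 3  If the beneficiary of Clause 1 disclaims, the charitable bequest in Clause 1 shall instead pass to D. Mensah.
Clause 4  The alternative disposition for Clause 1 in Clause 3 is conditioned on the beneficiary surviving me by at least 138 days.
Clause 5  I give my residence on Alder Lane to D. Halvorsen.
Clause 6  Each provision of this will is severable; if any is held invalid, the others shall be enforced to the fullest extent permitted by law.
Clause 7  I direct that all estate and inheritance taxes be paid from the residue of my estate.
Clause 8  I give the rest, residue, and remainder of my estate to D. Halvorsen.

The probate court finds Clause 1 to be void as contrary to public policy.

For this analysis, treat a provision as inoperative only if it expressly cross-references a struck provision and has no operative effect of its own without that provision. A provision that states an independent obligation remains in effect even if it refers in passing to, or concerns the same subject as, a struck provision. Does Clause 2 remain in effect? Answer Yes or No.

No

Clause 1 is struck. The only function of Clause 2 is the survivorship condition on Clause 1, so it cannot stand once Clause 1 is removed. Clause 3 operates only by reference to Clause 1, so it falls with Clause 1. Clause 4 has no operative effect of its own apart from Clause 3 and is therefore inoperative. Under the severability clause in Clause 6, the remaining provisions continue in force. Clause 5, Clause 6, Clause 7, and Clause 8 remain in effect. Clause 2 is among the inoperative provisions, so the answer is no.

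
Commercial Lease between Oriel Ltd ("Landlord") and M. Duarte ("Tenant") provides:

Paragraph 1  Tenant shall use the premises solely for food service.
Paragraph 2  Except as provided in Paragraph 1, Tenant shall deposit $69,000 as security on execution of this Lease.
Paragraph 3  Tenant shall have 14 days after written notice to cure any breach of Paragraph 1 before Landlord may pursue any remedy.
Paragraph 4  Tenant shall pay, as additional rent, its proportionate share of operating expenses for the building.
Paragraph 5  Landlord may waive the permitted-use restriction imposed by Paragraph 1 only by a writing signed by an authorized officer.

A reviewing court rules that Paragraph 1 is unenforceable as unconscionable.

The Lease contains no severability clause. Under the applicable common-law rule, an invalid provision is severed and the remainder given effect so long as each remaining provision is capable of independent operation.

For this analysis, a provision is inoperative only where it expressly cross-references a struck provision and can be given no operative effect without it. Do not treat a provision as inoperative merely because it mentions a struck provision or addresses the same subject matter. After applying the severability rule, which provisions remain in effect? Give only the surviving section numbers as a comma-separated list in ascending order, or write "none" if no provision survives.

2, 4

Paragraph 1 is struck. Paragraph 3 has no operative effect of its own apart from Paragraph 1 and is therefore inoperative. Paragraph 5 operates only by reference to Paragraph 1, so it falls with Paragraph 1. Although Paragraph 2 refers to Paragraph 1, its operative terms do not depend on Paragraph 1, so it remains in effect. With no severability clause, the stated default rule severs what cannot stand and enforces each remaining provision that can operate on its own. That leaves Paragraph 2 and Paragraph 4 in effect.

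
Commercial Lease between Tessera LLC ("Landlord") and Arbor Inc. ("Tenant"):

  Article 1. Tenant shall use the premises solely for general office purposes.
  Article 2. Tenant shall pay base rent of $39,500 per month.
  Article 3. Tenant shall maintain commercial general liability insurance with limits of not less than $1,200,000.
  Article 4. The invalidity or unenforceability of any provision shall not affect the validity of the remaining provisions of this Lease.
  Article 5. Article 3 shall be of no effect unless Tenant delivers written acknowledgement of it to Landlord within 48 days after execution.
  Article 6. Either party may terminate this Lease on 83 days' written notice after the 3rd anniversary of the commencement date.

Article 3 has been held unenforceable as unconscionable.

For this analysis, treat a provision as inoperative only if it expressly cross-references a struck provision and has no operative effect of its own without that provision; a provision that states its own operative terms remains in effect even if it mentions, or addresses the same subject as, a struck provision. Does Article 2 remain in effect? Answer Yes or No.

Yes

Article 3 is struck. Article 5 operates only by reference to Article 3, so it falls with Article 3. Under the severability clause in Article 4, the remaining provisions continue in force. The provisions still in force are Article 1, Article 2, Article 4, and Article 6. Article 2 is among the surviving provisions, so the answer is yes.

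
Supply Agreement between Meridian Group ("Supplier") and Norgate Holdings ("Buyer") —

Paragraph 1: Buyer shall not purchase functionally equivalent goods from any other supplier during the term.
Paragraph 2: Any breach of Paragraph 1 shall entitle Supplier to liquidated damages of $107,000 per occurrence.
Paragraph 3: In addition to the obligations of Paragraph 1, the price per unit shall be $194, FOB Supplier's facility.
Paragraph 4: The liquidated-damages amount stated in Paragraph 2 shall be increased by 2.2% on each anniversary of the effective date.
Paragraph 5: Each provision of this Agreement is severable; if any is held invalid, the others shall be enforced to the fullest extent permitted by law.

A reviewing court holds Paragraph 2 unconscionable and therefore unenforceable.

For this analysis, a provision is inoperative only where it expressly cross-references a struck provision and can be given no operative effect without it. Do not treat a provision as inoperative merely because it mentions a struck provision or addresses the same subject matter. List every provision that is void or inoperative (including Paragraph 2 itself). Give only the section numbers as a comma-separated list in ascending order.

2, 4

Paragraph 2 is struck. Paragraph 4 has no operative effect of its own apart from Paragraph 2 and is therefore inoperative. Under the severability clause in Paragraph 5, the remaining provisions continue in force. The provisions still in force are Paragraph 1, Paragraph 3, and Paragraph 5.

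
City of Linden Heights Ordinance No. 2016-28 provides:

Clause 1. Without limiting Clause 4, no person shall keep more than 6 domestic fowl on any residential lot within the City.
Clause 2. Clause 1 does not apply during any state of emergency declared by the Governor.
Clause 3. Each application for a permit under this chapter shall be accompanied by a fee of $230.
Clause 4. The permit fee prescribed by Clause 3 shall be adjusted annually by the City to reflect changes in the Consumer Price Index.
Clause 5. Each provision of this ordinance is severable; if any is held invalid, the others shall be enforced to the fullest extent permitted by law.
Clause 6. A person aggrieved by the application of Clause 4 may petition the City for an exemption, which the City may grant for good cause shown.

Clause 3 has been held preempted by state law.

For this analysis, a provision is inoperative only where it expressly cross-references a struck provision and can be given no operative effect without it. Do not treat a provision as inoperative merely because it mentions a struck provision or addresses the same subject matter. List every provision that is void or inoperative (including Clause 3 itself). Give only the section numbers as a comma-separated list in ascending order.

Clause 3 is struck. Clause 4 operates only by reference to Clause 3, so it falls with Clause 3. The only function of Clause 6 is the exemption procedure for Clause 4, so it cannot stand once Clause 4 is removed. Although Clause 1 refers to Clause 4, its operative terms do not depend on Clause 4, so it remains in effect. Under the severability clause in Clause 5, the remaining provisions continue in force. The provisions still in force are Clause 1, Clause 2, and Clause 5.

3, 4, 6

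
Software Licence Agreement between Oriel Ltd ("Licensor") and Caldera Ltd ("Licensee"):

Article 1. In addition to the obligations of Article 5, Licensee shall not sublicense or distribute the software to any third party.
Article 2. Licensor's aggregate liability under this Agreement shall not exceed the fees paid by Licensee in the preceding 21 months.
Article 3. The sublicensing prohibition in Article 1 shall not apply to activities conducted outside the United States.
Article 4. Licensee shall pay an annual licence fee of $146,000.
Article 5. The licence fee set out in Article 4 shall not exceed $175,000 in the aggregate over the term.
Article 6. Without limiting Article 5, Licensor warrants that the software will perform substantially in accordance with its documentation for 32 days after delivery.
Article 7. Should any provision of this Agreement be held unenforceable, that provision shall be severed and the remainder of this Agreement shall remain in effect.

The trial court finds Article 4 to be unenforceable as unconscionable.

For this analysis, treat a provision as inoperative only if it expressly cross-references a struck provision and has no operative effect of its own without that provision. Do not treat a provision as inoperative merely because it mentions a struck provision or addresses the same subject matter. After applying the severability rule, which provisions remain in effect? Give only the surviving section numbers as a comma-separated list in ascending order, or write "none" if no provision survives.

Article 4 is struck. Article 5 operates only by reference to Article 4, so it falls with Article 4. Although Article 6 refers to Article 5, its operative terms do not depend on Article 5, so it remains in effect. Article 1 mentions Article 5 but its own obligation stands independently of Article 5, so Article 1 is not affected. Article 7 is a severability clause and preserves every provision that can still be given independent effect. That leaves Article 1, Article 2, Article 3, Article 6, and Article 7 in effect.

1, 2, 3, 6, 7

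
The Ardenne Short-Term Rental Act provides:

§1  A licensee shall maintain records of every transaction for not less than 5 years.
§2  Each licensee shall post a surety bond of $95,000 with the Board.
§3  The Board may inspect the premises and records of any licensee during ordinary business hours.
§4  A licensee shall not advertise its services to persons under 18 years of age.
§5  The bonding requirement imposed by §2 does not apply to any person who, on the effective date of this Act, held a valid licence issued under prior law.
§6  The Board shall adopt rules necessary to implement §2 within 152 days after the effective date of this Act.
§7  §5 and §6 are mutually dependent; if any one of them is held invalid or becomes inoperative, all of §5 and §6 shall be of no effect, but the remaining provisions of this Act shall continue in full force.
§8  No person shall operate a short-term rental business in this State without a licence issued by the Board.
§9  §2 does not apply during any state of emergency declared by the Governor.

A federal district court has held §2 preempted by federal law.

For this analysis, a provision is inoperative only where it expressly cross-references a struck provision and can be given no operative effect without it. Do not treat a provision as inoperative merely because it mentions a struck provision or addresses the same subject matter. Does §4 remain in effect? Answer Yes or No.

Yes

§2 is struck. The only function of §5 is the grandfather exemption from §2, so it cannot stand once §2 is removed. §6 merely fixes the rulemaking mandate for §2; with §2 gone it has nothing to operate on and falls away. The only function of §9 is the emergency suspension of §2, so it cannot stand once §2 is removed. §7 declares §5 and §6 mutually dependent; since one of them has fallen, all of them are of no effect. The remainder continues in force under §7. §1, §3, §4, §7, and §8 remain in effect. §4 is among the surviving provisions, so the answer is yes.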